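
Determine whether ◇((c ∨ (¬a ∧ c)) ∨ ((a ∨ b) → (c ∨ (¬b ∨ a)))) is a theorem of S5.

Invalid (countermodel exists)

Tableau for the negation ¬◇((c ∨ (¬a ∧ c)) ∨ ((a ∨ b) → (c ∨ (¬b ∨ a)))):
1. ¬◇((c ∨ (¬a ∧ c)) ∨ ((a ∨ b) → (c ∨ (¬b ∨ a)))), u
2. ¬((c ∨ (¬a ∧ c)) ∨ ((a ∨ b) → (c ∨ (¬b ∨ a)))), u
3. ¬(c ∨ (¬a ∧ c)), u
4. ¬((a ∨ b) → (c ∨ (¬b ∨ a))), u
5. ¬c, u
6. ¬(¬a ∧ c), u
7. a ∨ b, u
8. ¬(c ∨ (¬b ∨ a)), u
9. ¬(¬b ∨ a), u
10. b, u
11. ¬a, u
Accessibility: uRu
The negation has an open branch (countermodel exists).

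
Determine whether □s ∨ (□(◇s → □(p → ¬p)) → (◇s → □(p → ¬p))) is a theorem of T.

Valid in T

Tableau for the negation ¬(□s ∨ (□(◇s → □(p → ¬p)) → (◇s → □(p → ¬p)))):
1. ¬(□s ∨ (□(◇s → □(p → ¬p)) → (◇s → □(p → ¬p)))), u
2. ¬□s, u
3. ¬(□(◇s → □(p → ¬p)) → (◇s → □(p → ¬p))), u
4. □(◇s → □(p → ¬p)), u
5. ¬(◇s → □(p → ¬p)), u
6. ◇s, u
7. ¬□(p → ¬p), u
8. ◇s → □(p → ¬p), u
9. □(p → ¬p), u
10. p → ¬p, u
11. ¬p, u
12. ¬s, v
13. ◇s → □(p → ¬p), v
14. p → ¬p, v
15. □(p → ¬p), v
16. ¬p, v
17. s, w
18. ◇s → □(p → ¬p), w
19. p → ¬p, w
20. □(p → ¬p), w
21. ¬p, w
22. ¬(p → ¬p), x
23. p, x
24. ◇s → □(p → ¬p), x
25. p → ¬p, x
26. ¬◇s, x
27. ¬s, x
28. ¬p, x
Accessibility: uRu, uRv, uRw, uRx, vRv, wRw, xRx
Branch closes: p and ¬p both at x.
All branches of the negation close; one closing branch shown above.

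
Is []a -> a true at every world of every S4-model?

Tableau for the negation ~([]a -> a):
1. ~([]a -> a), u
2. []a, u
3. ~a, u
4. a, u
Accessibility: uRu
Branch closes: a and ~a both at u.
All branches of the negation close; one closing branch shown above.

Valid in S4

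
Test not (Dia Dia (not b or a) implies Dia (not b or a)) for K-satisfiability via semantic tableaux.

Yes, satisfiable

1. not (Dia Dia (not b or a) implies Dia (not b or a)), w0
2. Dia Dia (not b or a), w0
3. not Dia (not b or a), w0
4. Dia (not b or a), w1
5. not (not b or a), w1
6. b, w1
7. not a, w1
8. not b or a, w2
9. a, w2
Accessibility: w0Rw1, w1Rw2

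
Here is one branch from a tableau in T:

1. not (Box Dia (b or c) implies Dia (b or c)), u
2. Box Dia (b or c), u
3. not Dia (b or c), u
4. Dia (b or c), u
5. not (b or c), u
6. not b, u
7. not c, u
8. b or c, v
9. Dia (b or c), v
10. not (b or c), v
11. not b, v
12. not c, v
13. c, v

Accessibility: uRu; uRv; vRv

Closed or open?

Both c and not c appear at v.

Yes, closed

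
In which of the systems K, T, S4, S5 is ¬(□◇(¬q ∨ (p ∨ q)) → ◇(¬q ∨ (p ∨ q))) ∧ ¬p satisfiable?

T-tableau for the formula:
1. ¬(□◇(¬q ∨ (p ∨ q)) → ◇(¬q ∨ (p ∨ q))) ∧ ¬p, w0
2. ¬(□◇(¬q ∨ (p ∨ q)) → ◇(¬q ∨ (p ∨ q))), w0   [∧-rule on 1]
3. ¬p, w0   [∧-rule on 1]
4. □◇(¬q ∨ (p ∨ q)), w0   [¬→-rule on 2]
5. ¬◇(¬q ∨ (p ∨ q)), w0   [¬→-rule on 2]
6. ◇(¬q ∨ (p ∨ q)), w0   [□-rule on 4 via w0Rw0]
7. ¬(¬q ∨ (p ∨ q)), w0   [¬◇-rule on 5 via w0Rw0]
8. q, w0   [¬∨-rule on 7]
9. ¬(p ∨ q), w0   [¬∨-rule on 7]
10. ¬q, w0   [¬∨-rule on 9]
Accessibility: w0Rw0
Branch closes: q and ¬q both at w0.
Every branch closes (one shown): unsatisfiable in T, hence also in S4, S5 (every S4/S5-frame is a T-frame).
K-tableau for the formula:
1. ¬(□◇(¬q ∨ (p ∨ q)) → ◇(¬q ∨ (p ∨ q))) ∧ ¬p, w0
2. ¬(□◇(¬q ∨ (p ∨ q)) → ◇(¬q ∨ (p ∨ q))), w0   [∧-rule on 1]
3. ¬p, w0   [∧-rule on 1]
4. □◇(¬q ∨ (p ∨ q)), w0   [¬→-rule on 2]
5. ¬◇(¬q ∨ (p ∨ q)), w0   [¬→-rule on 2]
Complete open branch: satisfiable in K.

K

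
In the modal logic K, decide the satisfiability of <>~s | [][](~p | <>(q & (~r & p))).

Satisfiable (open branch found)

1. <>~s | [][](~p | <>(q & (~r & p))), 0
2. [][](~p | <>(q & (~r & p))), 0   [|-rule on 1 (branches; this branch)]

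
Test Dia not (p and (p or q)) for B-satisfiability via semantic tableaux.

1. Dia not (p and (p or q)), 0
2. not (p and (p or q)), 1   [Dia-rule on 1: fresh world 1, 0R1]
3. not (p or q), 1   [neg-and-rule on 2 (branches; this branch)]
4. not p, 1   [neg-or-rule on 3]
5. not q, 1   [neg-or-rule on 3]
Accessibility: 0R0, 0R1, 1R0, 1R1

Satisfiable (open branch found)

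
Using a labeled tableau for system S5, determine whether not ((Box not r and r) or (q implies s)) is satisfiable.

1. not ((Box not r and r) or (q implies s)), w0
2. not (Box not r and r), w0   [neg-or-rule on 1]
3. not (q implies s), w0   [neg-or-rule on 1]
4. q, w0   [neg-implies-rule on 3]
5. not s, w0   [neg-implies-rule on 3]
6. not r, w0   [neg-and-rule on 2 (branches; this branch)]
Accessibility: w0Rw0

Yes, satisfiable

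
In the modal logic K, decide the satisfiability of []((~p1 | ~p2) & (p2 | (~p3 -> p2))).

Satisfiable

1. []((~p1 | ~p2) & (p2 | (~p3 -> p2))), w0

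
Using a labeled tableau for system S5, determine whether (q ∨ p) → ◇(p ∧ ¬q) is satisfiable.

Satisfiable

1. (q ∨ p) → ◇(p ∧ ¬q), u
2. ◇(p ∧ ¬q), u
3. p ∧ ¬q, v
4. p, v
5. ¬q, v
Accessibility: uRu, uRv, vRu, vRv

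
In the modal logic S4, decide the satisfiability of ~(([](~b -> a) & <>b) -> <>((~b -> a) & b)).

1. ~(([](~b -> a) & <>b) -> <>((~b -> a) & b)), 0
2. [](~b -> a) & <>b, 0   [~->-rule on 1]
3. ~<>((~b -> a) & b), 0   [~->-rule on 1]
4. [](~b -> a), 0   [&-rule on 2]
5. <>b, 0   [&-rule on 2]
6. ~((~b -> a) & b), 0   [~<>-rule on 3 via 0R0]
7. ~b -> a, 0   [[]-rule on 4 via 0R0]
8. ~b, 0   [~&-rule on 6 (branches; this branch)]
9. a, 0   [->-rule on 7 (branches; this branch)]
10. b, 1   [<>-rule on 5: fresh world 1, 0R1]
11. ~((~b -> a) & b), 1   [~<>-rule on 3 via 0R1]
12. ~b -> a, 1   [[]-rule on 4 via 0R1]
13. ~(~b -> a), 1   [~&-rule on 11 (branches; this branch)]
14. ~b, 1   [~->-rule on 13]
15. ~a, 1   [~->-rule on 13]
Accessibility: 0R0, 0R1, 1R1
Branch closes: b and ~b both at 1.
Every branch closes; the branch above is one of them.

Unsatisfiable (every branch closes)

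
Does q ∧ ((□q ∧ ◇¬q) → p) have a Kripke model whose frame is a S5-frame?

1. q ∧ ((□q ∧ ◇¬q) → p), w0
2. q, w0
3. (□q ∧ ◇¬q) → p, w0
4. p, w0
Accessibility: w0Rw0

Yes, satisfiable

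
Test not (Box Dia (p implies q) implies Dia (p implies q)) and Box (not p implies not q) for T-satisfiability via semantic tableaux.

No, unsatisfiable

1. not (Box Dia (p implies q) implies Dia (p implies q)) and Box (not p implies not q), 0
2. not (Box Dia (p implies q) implies Dia (p implies q)), 0   [and-rule on 1]
3. Box (not p implies not q), 0   [and-rule on 1]
4. Box Dia (p implies q), 0   [neg-implies-rule on 2]
5. not Dia (p implies q), 0   [neg-implies-rule on 2]
6. not p implies not q, 0   [Box-rule on 3 via 0R0]
7. Dia (p implies q), 0   [Box-rule on 4 via 0R0]
8. not (p implies q), 0   [neg-Dia-rule on 5 via 0R0]
9. p, 0   [neg-implies-rule on 8]
10. not q, 0   [neg-implies-rule on 8]
11. p implies q, 1   [Dia-rule on 7: fresh world 1, 0R1]
12. not p implies not q, 1   [Box-rule on 3 via 0R1]
13. Dia (p implies q), 1   [Box-rule on 4 via 0R1]
14. not (p implies q), 1   [neg-Dia-rule on 5 via 0R1]
15. p, 1   [neg-implies-rule on 14]
16. not q, 1   [neg-implies-rule on 14]
17. q, 1   [implies-rule on 11 (branches; this branch)]
Accessibility: 0R0, 0R1, 1R1
Branch closes: q and not q both at 1.
(One branch shown.) All branches close.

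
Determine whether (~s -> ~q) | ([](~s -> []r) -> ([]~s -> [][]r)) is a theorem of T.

Tableau for the negation ~((~s -> ~q) | ([](~s -> []r) -> ([]~s -> [][]r))):
1. ~((~s -> ~q) | ([](~s -> []r) -> ([]~s -> [][]r))), 0
2. ~(~s -> ~q), 0
3. ~([](~s -> []r) -> ([]~s -> [][]r)), 0
4. ~s, 0
5. q, 0
6. [](~s -> []r), 0
7. ~([]~s -> [][]r), 0
8. []~s, 0
9. ~[][]r, 0
10. ~s -> []r, 0
11. []r, 0
12. r, 0
13. ~[]r, 1
14. ~s -> []r, 1
15. ~s, 1
16. r, 1
17. []r, 1
18. ~r, 2
19. r, 2
Accessibility: 0R0, 0R1, 1R1, 1R2, 2R2
Branch closes: r and ~r both at 2.
All branches of the negation close; one closing branch shown above.

Yes, valid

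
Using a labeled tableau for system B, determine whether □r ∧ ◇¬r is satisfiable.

Unsatisfiable

1. □r ∧ ◇¬r, u
2. □r, u   [∧-rule on 1]
3. ◇¬r, u   [∧-rule on 1]
4. r, u   [□-rule on 2 via uRu]
5. ¬r, v   [◇-rule on 3: fresh world v, uRv]
6. r, v   [□-rule on 2 via uRv]
Accessibility: uRu, uRv, vRu, vRv
Branch closes: r and ¬r both at v.
(One branch shown.) All branches close.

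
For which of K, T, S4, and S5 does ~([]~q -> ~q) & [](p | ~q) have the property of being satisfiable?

K-tableau for the formula:
1. ~([]~q -> ~q) & [](p | ~q), w0
2. ~([]~q -> ~q), w0
3. [](p | ~q), w0
4. []~q, w0
5. q, w0
Complete open branch: satisfiable in K.
T-tableau for the formula:
1. ~([]~q -> ~q) & [](p | ~q), w0
2. ~([]~q -> ~q), w0
3. [](p | ~q), w0
4. []~q, w0
5. q, w0
6. p | ~q, w0
7. ~q, w0
Accessibility: w0Rw0
Branch closes: q and ~q both at w0.
Every branch closes (one shown): unsatisfiable in T, hence also in S4, S5 (every S4/S5-frame is a T-frame).

K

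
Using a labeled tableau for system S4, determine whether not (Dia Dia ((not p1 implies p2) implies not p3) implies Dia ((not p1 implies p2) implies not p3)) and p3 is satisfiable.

No, unsatisfiable

1. not (Dia Dia ((not p1 implies p2) implies not p3) implies Dia ((not p1 implies p2) implies not p3)) and p3, w0
2. not (Dia Dia ((not p1 implies p2) implies not p3) implies Dia ((not p1 implies p2) implies not p3)), w0
3. p3, w0
4. Dia Dia ((not p1 implies p2) implies not p3), w0
5. not Dia ((not p1 implies p2) implies not p3), w0
6. not ((not p1 implies p2) implies not p3), w0
7. not p1 implies p2, w0
8. p2, w0
9. Dia ((not p1 implies p2) implies not p3), w1
10. not ((not p1 implies p2) implies not p3), w1
11. not p1 implies p2, w1
12. p3, w1
13. p2, w1
14. (not p1 implies p2) implies not p3, w2
15. not ((not p1 implies p2) implies not p3), w2
16. not p1 implies p2, w2
17. p3, w2
18. not (not p1 implies p2), w2
19. not p1, w2
20. not p2, w2
21. p2, w2
Accessibility: w0Rw0, w0Rw1, w0Rw2, w1Rw1, w1Rw2, w2Rw2
Branch closes: p2 and not p2 both at w2.
Every branch closes; the branch above is one of them.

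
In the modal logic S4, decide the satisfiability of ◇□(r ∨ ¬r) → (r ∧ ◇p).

1. ◇□(r ∨ ¬r) → (r ∧ ◇p), u
2. r ∧ ◇p, u
3. r, u
4. ◇p, u
5. p, v
Accessibility: uRu, uRv, vRv

Yes, satisfiable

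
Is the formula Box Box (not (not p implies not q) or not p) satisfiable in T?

1. Box Box (not (not p implies not q) or not p), u
2. Box (not (not p implies not q) or not p), u   [Box-rule on 1 via uRu]
3. not (not p implies not q) or not p, u   [Box-rule on 2 via uRu]
4. not p, u   [or-rule on 3 (branches; this branch)]
Accessibility: uRu

Satisfiable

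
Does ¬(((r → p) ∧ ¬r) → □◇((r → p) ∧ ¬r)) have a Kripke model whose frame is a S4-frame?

1. ¬(((r → p) ∧ ¬r) → □◇((r → p) ∧ ¬r)), u
2. (r → p) ∧ ¬r, u
3. ¬□◇((r → p) ∧ ¬r), u
4. r → p, u
5. ¬r, u
6. p, u
7. ¬◇((r → p) ∧ ¬r), v
8. ¬((r → p) ∧ ¬r), v
9. r, v
Accessibility: uRu, uRv, vRv

Satisfiable (open branch found)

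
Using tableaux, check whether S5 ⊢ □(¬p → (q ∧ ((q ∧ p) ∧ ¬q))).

Tableau for the negation ¬□(¬p → (q ∧ ((q ∧ p) ∧ ¬q))):
1. ¬□(¬p → (q ∧ ((q ∧ p) ∧ ¬q))), w0
2. ¬(¬p → (q ∧ ((q ∧ p) ∧ ¬q))), w1
3. ¬p, w1
4. ¬(q ∧ ((q ∧ p) ∧ ¬q)), w1
5. ¬((q ∧ p) ∧ ¬q), w1
6. q, w1
Accessibility: w0Rw0, w0Rw1, w1Rw0, w1Rw1
The negation has an open branch (countermodel exists).

Invalid (countermodel exists)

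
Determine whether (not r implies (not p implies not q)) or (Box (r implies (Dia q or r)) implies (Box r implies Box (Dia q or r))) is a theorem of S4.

Valid

Tableau for the negation not ((not r implies (not p implies not q)) or (Box (r implies (Dia q or r)) implies (Box r implies Box (Dia q or r)))):
1. not ((not r implies (not p implies not q)) or (Box (r implies (Dia q or r)) implies (Box r implies Box (Dia q or r)))), w0
2. not (not r implies (not p implies not q)), w0
3. not (Box (r implies (Dia q or r)) implies (Box r implies Box (Dia q or r))), w0
4. not r, w0
5. not (not p implies not q), w0
6. Box (r implies (Dia q or r)), w0
7. not (Box r implies Box (Dia q or r)), w0
8. not p, w0
9. q, w0
10. Box r, w0
11. not Box (Dia q or r), w0
12. r implies (Dia q or r), w0
13. r, w0
Accessibility: w0Rw0
Branch closes: r and not r both at w0.
All branches of the negation close; one closing branch shown above.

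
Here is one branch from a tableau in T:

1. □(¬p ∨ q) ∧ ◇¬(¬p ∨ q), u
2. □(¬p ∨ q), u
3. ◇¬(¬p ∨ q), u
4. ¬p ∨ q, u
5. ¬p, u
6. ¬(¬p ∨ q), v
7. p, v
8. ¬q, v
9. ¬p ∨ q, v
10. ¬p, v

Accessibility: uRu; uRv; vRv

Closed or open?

Both p and ¬p appear at v.

Yes, closed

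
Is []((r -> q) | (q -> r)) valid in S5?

Tableau for the negation ~[]((r -> q) | (q -> r)):
1. ~[]((r -> q) | (q -> r)), u
2. ~((r -> q) | (q -> r)), v
3. ~(r -> q), v
4. ~(q -> r), v
5. r, v
6. ~q, v
7. q, v
8. ~r, v
Accessibility: uRu, uRv, vRu, vRv
Branch closes: q and ~q both at v.
Every branch of the negation's tableau closes; the branch above is one of them.

Valid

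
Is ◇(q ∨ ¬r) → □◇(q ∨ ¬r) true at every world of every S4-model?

Tableau for the negation ¬(◇(q ∨ ¬r) → □◇(q ∨ ¬r)):
1. ¬(◇(q ∨ ¬r) → □◇(q ∨ ¬r)), w0
2. ◇(q ∨ ¬r), w0
3. ¬□◇(q ∨ ¬r), w0
4. q ∨ ¬r, w1
5. ¬r, w1
6. ¬◇(q ∨ ¬r), w2
7. ¬(q ∨ ¬r), w2
8. ¬q, w2
9. r, w2
Accessibility: w0Rw0, w0Rw1, w0Rw2, w1Rw1, w2Rw2
The negation has an open branch (countermodel exists).

No, not valid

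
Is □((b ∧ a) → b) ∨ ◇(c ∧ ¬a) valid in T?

Yes, valid

Tableau for the negation ¬(□((b ∧ a) → b) ∨ ◇(c ∧ ¬a)):
1. ¬(□((b ∧ a) → b) ∨ ◇(c ∧ ¬a)), 0
2. ¬□((b ∧ a) → b), 0
3. ¬◇(c ∧ ¬a), 0
4. ¬(c ∧ ¬a), 0
5. a, 0
6. ¬((b ∧ a) → b), 1
7. b ∧ a, 1
8. ¬b, 1
9. b, 1
10. a, 1
Accessibility: 0R0, 0R1, 1R1
Branch closes: b and ¬b both at 1.
All branches of the negation close; one closing branch shown above.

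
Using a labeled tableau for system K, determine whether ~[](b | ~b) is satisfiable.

1. ~[](b | ~b), u
2. ~(b | ~b), v
3. ~b, v
4. b, v
Accessibility: uRv
Branch closes: b and ~b both at v.
Every branch closes; the branch above is one of them.

No, unsatisfiable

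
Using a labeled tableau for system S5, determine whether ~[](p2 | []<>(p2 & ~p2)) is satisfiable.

Yes, satisfiable

1. ~[](p2 | []<>(p2 & ~p2)), w0
2. ~(p2 | []<>(p2 & ~p2)), w1   [~[]-rule on 1: fresh world w1, w0Rw1]
3. ~p2, w1   [~|-rule on 2]
4. ~[]<>(p2 & ~p2), w1   [~|-rule on 2]
5. ~<>(p2 & ~p2), w2   [~[]-rule on 4: fresh world w2, w1Rw2]
6. ~(p2 & ~p2), w0   [~<>-rule on 5 via w2Rw0]
7. ~(p2 & ~p2), w1   [~<>-rule on 5 via w2Rw1]
8. ~(p2 & ~p2), w2   [~<>-rule on 5 via w2Rw2]
9. p2, w0   [~&-rule on 6 (branches; this branch)]
10. p2, w2   [~&-rule on 8 (branches; this branch)]
Accessibility: w0Rw0, w0Rw1, w0Rw2, w1Rw0, w1Rw1, w1Rw2, w2Rw0, w2Rw1, w2Rw2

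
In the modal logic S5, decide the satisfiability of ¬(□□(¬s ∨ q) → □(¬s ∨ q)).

1. ¬(□□(¬s ∨ q) → □(¬s ∨ q)), 0
2. □□(¬s ∨ q), 0
3. ¬□(¬s ∨ q), 0
4. □(¬s ∨ q), 0
5. ¬s ∨ q, 0
6. q, 0
7. ¬(¬s ∨ q), 1
8. s, 1
9. ¬q, 1
10. □(¬s ∨ q), 1
11. ¬s ∨ q, 1
12. q, 1
Accessibility: 0R0, 0R1, 1R0, 1R1
Branch closes: q and ¬q both at 1.
All branches of the tableau close; one closing branch shown above.

Unsatisfiable (every branch closes)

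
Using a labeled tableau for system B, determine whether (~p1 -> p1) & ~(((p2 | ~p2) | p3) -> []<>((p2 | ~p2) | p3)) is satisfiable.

No, unsatisfiable

1. (~p1 -> p1) & ~(((p2 | ~p2) | p3) -> []<>((p2 | ~p2) | p3)), w0
2. ~p1 -> p1, w0
3. ~(((p2 | ~p2) | p3) -> []<>((p2 | ~p2) | p3)), w0
4. (p2 | ~p2) | p3, w0
5. ~[]<>((p2 | ~p2) | p3), w0
6. p1, w0
7. p2 | ~p2, w0
8. ~p2, w0
9. ~<>((p2 | ~p2) | p3), w1
10. ~((p2 | ~p2) | p3), w0
11. ~(p2 | ~p2), w0
12. ~p3, w0
13. p2, w0
Accessibility: w0Rw0, w0Rw1, w1Rw0, w1Rw1
Branch closes: p2 and ~p2 both at w0.
All branches of the tableau close; one closing branch shown above.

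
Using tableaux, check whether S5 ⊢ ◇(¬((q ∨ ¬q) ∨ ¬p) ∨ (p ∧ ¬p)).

Invalid (countermodel exists)

Tableau for the negation ¬◇(¬((q ∨ ¬q) ∨ ¬p) ∨ (p ∧ ¬p)):
1. ¬◇(¬((q ∨ ¬q) ∨ ¬p) ∨ (p ∧ ¬p)), u
2. ¬(¬((q ∨ ¬q) ∨ ¬p) ∨ (p ∧ ¬p)), u
3. (q ∨ ¬q) ∨ ¬p, u
4. ¬(p ∧ ¬p), u
5. ¬p, u
Accessibility: uRu
The negation has an open branch (countermodel exists).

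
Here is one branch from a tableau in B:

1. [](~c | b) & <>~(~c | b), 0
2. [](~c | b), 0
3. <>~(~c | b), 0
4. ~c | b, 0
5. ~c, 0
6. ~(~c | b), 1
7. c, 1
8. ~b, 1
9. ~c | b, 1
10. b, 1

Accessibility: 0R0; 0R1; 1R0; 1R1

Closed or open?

Both b and ~b appear at 1.

Yes, closed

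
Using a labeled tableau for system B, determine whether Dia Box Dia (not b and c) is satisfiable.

1. Dia Box Dia (not b and c), 0
2. Box Dia (not b and c), 1
3. Dia (not b and c), 0
4. Dia (not b and c), 1
5. not b and c, 2
6. not b, 2
7. c, 2
8. not b and c, 3
9. not b, 3
10. c, 3
11. Dia (not b and c), 3
12. not b and c, 4
13. not b, 4
14. c, 4
Accessibility: 0R0, 0R1, 0R2, 1R0, 1R1, 1R3, 2R0, 2R2, 3R1, 3R3, 3R4, 4R3, 4R4

Yes, satisfiable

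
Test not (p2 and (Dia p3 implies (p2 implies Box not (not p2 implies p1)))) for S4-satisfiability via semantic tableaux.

Satisfiable (open branch found)

1. not (p2 and (Dia p3 implies (p2 implies Box not (not p2 implies p1)))), u
2. not (Dia p3 implies (p2 implies Box not (not p2 implies p1))), u
3. Dia p3, u
4. not (p2 implies Box not (not p2 implies p1)), u
5. p2, u
6. not Box not (not p2 implies p1), u
7. p3, v
8. not p2 implies p1, w
9. p1, w
Accessibility: uRu, uRv, uRw, vRv, wRw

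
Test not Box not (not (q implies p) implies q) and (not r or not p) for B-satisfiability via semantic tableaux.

1. not Box not (not (q implies p) implies q) and (not r or not p), u
2. not Box not (not (q implies p) implies q), u
3. not r or not p, u
4. not p, u
5. not (q implies p) implies q, v
6. q, v
Accessibility: uRu, uRv, vRu, vRv

Yes, satisfiable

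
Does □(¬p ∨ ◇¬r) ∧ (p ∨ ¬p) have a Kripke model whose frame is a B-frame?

1. □(¬p ∨ ◇¬r) ∧ (p ∨ ¬p), u
2. □(¬p ∨ ◇¬r), u
3. p ∨ ¬p, u
4. ¬p ∨ ◇¬r, u
5. ¬p, u
6. ◇¬r, u
7. ¬r, v
8. ¬p ∨ ◇¬r, v
9. ◇¬r, v
10. ¬r, w
Accessibility: uRu, uRv, vRu, vRv, vRw, wRv, wRw

Yes, satisfiable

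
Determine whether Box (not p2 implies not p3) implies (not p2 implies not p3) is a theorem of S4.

Tableau for the negation not (Box (not p2 implies not p3) implies (not p2 implies not p3)):
1. not (Box (not p2 implies not p3) implies (not p2 implies not p3)), 0
2. Box (not p2 implies not p3), 0
3. not (not p2 implies not p3), 0
4. not p2, 0
5. p3, 0
6. not p2 implies not p3, 0
7. not p3, 0
Accessibility: 0R0
Branch closes: p3 and not p3 both at 0.
Every branch of the negation's tableau closes; the branch above is one of them.

Valid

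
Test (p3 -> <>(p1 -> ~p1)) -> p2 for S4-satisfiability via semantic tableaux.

1. (p3 -> <>(p1 -> ~p1)) -> p2, w0
2. p2, w0   [->-rule on 1 (branches; this branch)]
Accessibility: w0Rw0

Satisfiable (open branch found)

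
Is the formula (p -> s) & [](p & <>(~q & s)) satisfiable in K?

Yes, satisfiable

1. (p -> s) & [](p & <>(~q & s)), u
2. p -> s, u
3. [](p & <>(~q & s)), u
4. s, u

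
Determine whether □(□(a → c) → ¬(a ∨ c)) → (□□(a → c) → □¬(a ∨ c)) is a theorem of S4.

Yes, valid

Tableau for the negation ¬(□(□(a → c) → ¬(a ∨ c)) → (□□(a → c) → □¬(a ∨ c))):
1. ¬(□(□(a → c) → ¬(a ∨ c)) → (□□(a → c) → □¬(a ∨ c))), 0
2. □(□(a → c) → ¬(a ∨ c)), 0
3. ¬(□□(a → c) → □¬(a ∨ c)), 0
4. □□(a → c), 0
5. ¬□¬(a ∨ c), 0
6. □(a → c) → ¬(a ∨ c), 0
7. □(a → c), 0
8. a → c, 0
9. ¬(a ∨ c), 0
10. ¬a, 0
11. ¬c, 0
12. a ∨ c, 1
13. □(a → c) → ¬(a ∨ c), 1
14. □(a → c), 1
15. a → c, 1
16. c, 1
17. ¬□(a → c), 1
18. ¬(a → c), 2
19. a, 2
20. ¬c, 2
21. □(a → c) → ¬(a ∨ c), 2
22. □(a → c), 2
23. a → c, 2
24. ¬(a ∨ c), 2
25. ¬a, 2
Accessibility: 0R0, 0R1, 0R2, 1R1, 1R2, 2R2
Branch closes: a and ¬a both at 2.
Every branch of the negation's tableau closes; the branch above is one of them.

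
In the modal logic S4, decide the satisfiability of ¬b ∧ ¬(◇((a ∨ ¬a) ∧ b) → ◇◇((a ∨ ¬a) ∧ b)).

No, unsatisfiable

1. ¬b ∧ ¬(◇((a ∨ ¬a) ∧ b) → ◇◇((a ∨ ¬a) ∧ b)), u
2. ¬b, u
3. ¬(◇((a ∨ ¬a) ∧ b) → ◇◇((a ∨ ¬a) ∧ b)), u
4. ◇((a ∨ ¬a) ∧ b), u
5. ¬◇◇((a ∨ ¬a) ∧ b), u
6. ¬◇((a ∨ ¬a) ∧ b), u
7. ¬((a ∨ ¬a) ∧ b), u
8. (a ∨ ¬a) ∧ b, v
9. a ∨ ¬a, v
10. b, v
11. ¬◇((a ∨ ¬a) ∧ b), v
12. ¬((a ∨ ¬a) ∧ b), v
13. ¬a, v
14. ¬(a ∨ ¬a), v
15. a, v
Accessibility: uRu, uRv, vRv
Branch closes: a and ¬a both at v.
All branches of the tableau close; one closing branch shown above.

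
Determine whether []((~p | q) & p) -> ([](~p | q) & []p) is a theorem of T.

Yes, valid

Tableau for the negation ~([]((~p | q) & p) -> ([](~p | q) & []p)):
1. ~([]((~p | q) & p) -> ([](~p | q) & []p)), u
2. []((~p | q) & p), u
3. ~([](~p | q) & []p), u
4. (~p | q) & p, u
5. ~p | q, u
6. p, u
7. ~[](~p | q), u
8. q, u
9. ~(~p | q), v
10. p, v
11. ~q, v
12. (~p | q) & p, v
13. ~p | q, v
14. q, v
Accessibility: uRu, uRv, vRv
Branch closes: q and ~q both at v.
All branches of the negation close; one closing branch shown above.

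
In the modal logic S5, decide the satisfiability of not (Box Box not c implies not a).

Yes, satisfiable

1. not (Box Box not c implies not a), u
2. Box Box not c, u
3. a, u
4. Box not c, u
5. not c, u
Accessibility: uRu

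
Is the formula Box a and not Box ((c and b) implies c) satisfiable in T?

No, unsatisfiable

1. Box a and not Box ((c and b) implies c), 0
2. Box a, 0
3. not Box ((c and b) implies c), 0
4. a, 0
5. not ((c and b) implies c), 1
6. c and b, 1
7. not c, 1
8. c, 1
9. b, 1
Accessibility: 0R0, 0R1, 1R1
Branch closes: c and not c both at 1.
(One branch shown.) All branches close.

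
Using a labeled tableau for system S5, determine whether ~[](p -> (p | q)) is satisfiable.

1. ~[](p -> (p | q)), 0
2. ~(p -> (p | q)), 1
3. p, 1
4. ~(p | q), 1
5. ~p, 1
6. ~q, 1
Accessibility: 0R0, 0R1, 1R0, 1R1
Branch closes: p and ~p both at 1.
(One branch shown.) All branches close.

Unsatisfiable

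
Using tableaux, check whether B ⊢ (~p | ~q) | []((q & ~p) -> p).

No, not valid

Tableau for the negation ~((~p | ~q) | []((q & ~p) -> p)):
1. ~((~p | ~q) | []((q & ~p) -> p)), 0
2. ~(~p | ~q), 0
3. ~[]((q & ~p) -> p), 0
4. p, 0
5. q, 0
6. ~((q & ~p) -> p), 1
7. q & ~p, 1
8. ~p, 1
9. q, 1
Accessibility: 0R0, 0R1, 1R0, 1R1
The negation has an open branch (countermodel exists).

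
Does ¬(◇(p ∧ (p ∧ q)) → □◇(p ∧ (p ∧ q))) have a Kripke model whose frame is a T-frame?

Yes, satisfiable

1. ¬(◇(p ∧ (p ∧ q)) → □◇(p ∧ (p ∧ q))), 0
2. ◇(p ∧ (p ∧ q)), 0   [¬→-rule on 1]
3. ¬□◇(p ∧ (p ∧ q)), 0   [¬→-rule on 1]
4. p ∧ (p ∧ q), 1   [◇-rule on 2: fresh world 1, 0R1]
5. p, 1   [∧-rule on 4]
6. p ∧ q, 1   [∧-rule on 4]
7. q, 1   [∧-rule on 6]
8. ¬◇(p ∧ (p ∧ q)), 2   [¬□-rule on 3: fresh world 2, 0R2]
9. ¬(p ∧ (p ∧ q)), 2   [¬◇-rule on 8 via 2R2]
10. ¬(p ∧ q), 2   [¬∧-rule on 9 (branches; this branch)]
11. ¬q, 2   [¬∧-rule on 10 (branches; this branch)]
Accessibility: 0R0, 0R1, 0R2, 1R1, 2R2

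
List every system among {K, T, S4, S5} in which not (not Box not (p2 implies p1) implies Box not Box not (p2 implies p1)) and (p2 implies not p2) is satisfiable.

K, T, S4

S5-tableau for the formula:
1. not (not Box not (p2 implies p1) implies Box not Box not (p2 implies p1)) and (p2 implies not p2), w0
2. not (not Box not (p2 implies p1) implies Box not Box not (p2 implies p1)), w0
3. p2 implies not p2, w0
4. not Box not (p2 implies p1), w0
5. not Box not Box not (p2 implies p1), w0
6. not p2, w0
7. p2 implies p1, w1
8. p1, w1
9. Box not (p2 implies p1), w2
10. not (p2 implies p1), w0
11. p2, w0
12. not p1, w0
Accessibility: w0Rw0, w0Rw1, w0Rw2, w1Rw0, w1Rw1, w1Rw2, w2Rw0, w2Rw1, w2Rw2
Branch closes: p2 and not p2 both at w0.
Every branch closes (one shown): unsatisfiable in S5.
S4-tableau for the formula:
1. not (not Box not (p2 implies p1) implies Box not Box not (p2 implies p1)) and (p2 implies not p2), w0
2. not (not Box not (p2 implies p1) implies Box not Box not (p2 implies p1)), w0
3. p2 implies not p2, w0
4. not Box not (p2 implies p1), w0
5. not Box not Box not (p2 implies p1), w0
6. not p2, w0
7. p2 implies p1, w1
8. p1, w1
9. Box not (p2 implies p1), w2
10. not (p2 implies p1), w2
11. p2, w2
12. not p1, w2
Accessibility: w0Rw0, w0Rw1, w0Rw2, w1Rw1, w2Rw2
Complete open branch: satisfiable in S4, hence also in K, T (this S4-model is also a K-model and a T-model).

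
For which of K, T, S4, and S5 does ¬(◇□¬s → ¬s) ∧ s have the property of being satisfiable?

K, T, S4

S5-tableau for the formula:
1. ¬(◇□¬s → ¬s) ∧ s, w0
2. ¬(◇□¬s → ¬s), w0   [∧-rule on 1]
3. s, w0   [∧-rule on 1]
4. ◇□¬s, w0   [¬→-rule on 2]
5. □¬s, w1   [◇-rule on 4: fresh world w1, w0Rw1]
6. ¬s, w0   [□-rule on 5 via w1Rw0]
Accessibility: w0Rw0, w0Rw1, w1Rw0, w1Rw1
Branch closes: s and ¬s both at w0.
Every branch closes (one shown): unsatisfiable in S5.
S4-tableau for the formula:
1. ¬(◇□¬s → ¬s) ∧ s, w0
2. ¬(◇□¬s → ¬s), w0   [∧-rule on 1]
3. s, w0   [∧-rule on 1]
4. ◇□¬s, w0   [¬→-rule on 2]
5. □¬s, w1   [◇-rule on 4: fresh world w1, w0Rw1]
6. ¬s, w1   [□-rule on 5 via w1Rw1]
Accessibility: w0Rw0, w0Rw1, w1Rw1
Complete open branch: satisfiable in S4, hence also in K, T (this S4-model is also a K-model and a T-model).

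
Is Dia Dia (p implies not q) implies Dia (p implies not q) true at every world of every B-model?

Tableau for the negation not (Dia Dia (p implies not q) implies Dia (p implies not q)):
1. not (Dia Dia (p implies not q) implies Dia (p implies not q)), u
2. Dia Dia (p implies not q), u   [neg-implies-rule on 1]
3. not Dia (p implies not q), u   [neg-implies-rule on 1]
4. not (p implies not q), u   [neg-Dia-rule on 3 via uRu]
5. p, u   [neg-implies-rule on 4]
6. q, u   [neg-implies-rule on 4]
7. Dia (p implies not q), v   [Dia-rule on 2: fresh world v, uRv]
8. not (p implies not q), v   [neg-Dia-rule on 3 via uRv]
9. p, v   [neg-implies-rule on 8]
10. q, v   [neg-implies-rule on 8]
11. p implies not q, w   [Dia-rule on 7: fresh world w, vRw]
12. not q, w   [implies-rule on 11 (branches; this branch)]
Accessibility: uRu, uRv, vRu, vRv, vRw, wRv, wRw
The negation has an open branch (countermodel exists).

No, not valid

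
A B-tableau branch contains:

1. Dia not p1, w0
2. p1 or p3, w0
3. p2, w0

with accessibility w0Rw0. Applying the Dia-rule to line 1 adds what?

a fresh world w1 with w0Rw1, and not p1 at w1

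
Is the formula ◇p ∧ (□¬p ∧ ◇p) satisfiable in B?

1. ◇p ∧ (□¬p ∧ ◇p), 0
2. ◇p, 0
3. □¬p ∧ ◇p, 0
4. □¬p, 0
5. ¬p, 0
6. p, 1
7. ¬p, 1
Accessibility: 0R0, 0R1, 1R0, 1R1
Branch closes: p and ¬p both at 1.
All branches of the tableau close; one closing branch shown above.

Unsatisfiable (every branch closes)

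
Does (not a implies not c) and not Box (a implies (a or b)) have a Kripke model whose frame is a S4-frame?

1. (not a implies not c) and not Box (a implies (a or b)), 0
2. not a implies not c, 0
3. not Box (a implies (a or b)), 0
4. not c, 0
5. not (a implies (a or b)), 1
6. a, 1
7. not (a or b), 1
8. not a, 1
9. not b, 1
Accessibility: 0R0, 0R1, 1R1
Branch closes: a and not a both at 1.
Every branch closes; the branch above is one of them.

Unsatisfiable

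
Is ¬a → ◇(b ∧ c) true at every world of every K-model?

Not valid

Tableau for the negation ¬(¬a → ◇(b ∧ c)):
1. ¬(¬a → ◇(b ∧ c)), u
2. ¬a, u
3. ¬◇(b ∧ c), u
The negation has an open branch (countermodel exists).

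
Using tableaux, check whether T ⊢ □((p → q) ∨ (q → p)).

Tableau for the negation ¬□((p → q) ∨ (q → p)):
1. ¬□((p → q) ∨ (q → p)), u
2. ¬((p → q) ∨ (q → p)), v
3. ¬(p → q), v
4. ¬(q → p), v
5. p, v
6. ¬q, v
7. q, v
8. ¬p, v
Accessibility: uRu, uRv, vRv
Branch closes: q and ¬q both at v.
Every branch of the negation's tableau closes; the branch above is one of them.

Valid in T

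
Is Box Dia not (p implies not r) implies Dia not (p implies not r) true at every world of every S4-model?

Yes, valid

Tableau for the negation not (Box Dia not (p implies not r) implies Dia not (p implies not r)):
1. not (Box Dia not (p implies not r) implies Dia not (p implies not r)), 0
2. Box Dia not (p implies not r), 0
3. not Dia not (p implies not r), 0
4. Dia not (p implies not r), 0
5. p implies not r, 0
6. not r, 0
7. not (p implies not r), 1
8. p, 1
9. r, 1
10. Dia not (p implies not r), 1
11. p implies not r, 1
12. not r, 1
Accessibility: 0R0, 0R1, 1R1
Branch closes: r and not r both at 1.
All branches of the negation close; one closing branch shown above.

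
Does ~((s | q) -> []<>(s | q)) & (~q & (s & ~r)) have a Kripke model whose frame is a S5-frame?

Unsatisfiable

1. ~((s | q) -> []<>(s | q)) & (~q & (s & ~r)), w0
2. ~((s | q) -> []<>(s | q)), w0
3. ~q & (s & ~r), w0
4. s | q, w0
5. ~[]<>(s | q), w0
6. ~q, w0
7. s & ~r, w0
8. s, w0
9. ~r, w0
10. ~<>(s | q), w1
11. ~(s | q), w0
12. ~s, w0
Accessibility: w0Rw0, w0Rw1, w1Rw0, w1Rw1
Branch closes: s and ~s both at w0.
Every branch closes; the branch above is one of them.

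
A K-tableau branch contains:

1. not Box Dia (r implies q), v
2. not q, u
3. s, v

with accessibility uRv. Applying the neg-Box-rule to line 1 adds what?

a fresh world w with vRw, and not Dia (r implies q) at w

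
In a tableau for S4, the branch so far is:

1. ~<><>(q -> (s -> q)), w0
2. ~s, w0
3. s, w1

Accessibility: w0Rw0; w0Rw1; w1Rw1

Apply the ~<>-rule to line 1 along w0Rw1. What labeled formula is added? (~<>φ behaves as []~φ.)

~<>φ behaves as []~φ: propagate the negated body to each accessible world.

~<>(q -> (s -> q)), w1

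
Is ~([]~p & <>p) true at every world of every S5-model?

Tableau for the negation []~p & <>p:
1. []~p & <>p, w0
2. []~p, w0
3. <>p, w0
4. ~p, w0
5. p, w1
6. ~p, w1
Accessibility: w0Rw0, w0Rw1, w1Rw0, w1Rw1
Branch closes: p and ~p both at w1.
Every branch of the negation's tableau closes; the branch above is one of them.

Valid in S5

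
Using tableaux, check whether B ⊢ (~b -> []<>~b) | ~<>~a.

Tableau for the negation ~((~b -> []<>~b) | ~<>~a):
1. ~((~b -> []<>~b) | ~<>~a), w0
2. ~(~b -> []<>~b), w0
3. <>~a, w0
4. ~b, w0
5. ~[]<>~b, w0
6. ~a, w1
7. ~<>~b, w2
8. b, w0
Accessibility: w0Rw0, w0Rw1, w0Rw2, w1Rw0, w1Rw1, w2Rw0, w2Rw2
Branch closes: b and ~b both at w0.
All branches of the negation close; one closing branch shown above.

Valid in B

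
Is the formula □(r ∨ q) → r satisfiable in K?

Satisfiable (open branch found)

1. □(r ∨ q) → r, u
2. r, u   [→-rule on 1 (branches; this branch)]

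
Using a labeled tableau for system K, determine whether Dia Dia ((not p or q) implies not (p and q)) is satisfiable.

1. Dia Dia ((not p or q) implies not (p and q)), 0
2. Dia ((not p or q) implies not (p and q)), 1
3. (not p or q) implies not (p and q), 2
4. not (p and q), 2
5. not q, 2
Accessibility: 0R1, 1R2

Yes, satisfiable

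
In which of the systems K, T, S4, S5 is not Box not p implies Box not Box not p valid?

S5-tableau for the negation not (not Box not p implies Box not Box not p):
1. not (not Box not p implies Box not Box not p), w0
2. not Box not p, w0   [neg-implies-rule on 1]
3. not Box not Box not p, w0   [neg-implies-rule on 1]
4. p, w1   [neg-Box-rule on 2: fresh world w1, w0Rw1]
5. Box not p, w2   [neg-Box-rule on 3: fresh world w2, w0Rw2]
6. not p, w0   [Box-rule on 5 via w2Rw0]
7. not p, w1   [Box-rule on 5 via w2Rw1]
Accessibility: w0Rw0, w0Rw1, w0Rw2, w1Rw0, w1Rw1, w1Rw2, w2Rw0, w2Rw1, w2Rw2
Branch closes: p and not p both at w1.
Every branch closes (one shown): valid in S5.
S4-tableau for the negation not (not Box not p implies Box not Box not p):
1. not (not Box not p implies Box not Box not p), w0
2. not Box not p, w0   [neg-implies-rule on 1]
3. not Box not Box not p, w0   [neg-implies-rule on 1]
4. p, w1   [neg-Box-rule on 2: fresh world w1, w0Rw1]
5. Box not p, w2   [neg-Box-rule on 3: fresh world w2, w0Rw2]
6. not p, w2   [Box-rule on 5 via w2Rw2]
Accessibility: w0Rw0, w0Rw1, w0Rw2, w1Rw1, w2Rw2
Complete open branch: countermodel on an S4-frame, so not valid in S4, nor in K, T (the same frame is also a K-frame and a T-frame).

S5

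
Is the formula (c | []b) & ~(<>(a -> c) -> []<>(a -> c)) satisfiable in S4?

1. (c | []b) & ~(<>(a -> c) -> []<>(a -> c)), 0
2. c | []b, 0
3. ~(<>(a -> c) -> []<>(a -> c)), 0
4. <>(a -> c), 0
5. ~[]<>(a -> c), 0
6. []b, 0
7. b, 0
8. a -> c, 1
9. b, 1
10. c, 1
11. ~<>(a -> c), 2
12. b, 2
13. ~(a -> c), 2
14. a, 2
15. ~c, 2
Accessibility: 0R0, 0R1, 0R2, 1R1, 2R2

Satisfiable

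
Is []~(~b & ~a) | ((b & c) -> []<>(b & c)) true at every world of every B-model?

Valid

Tableau for the negation ~([]~(~b & ~a) | ((b & c) -> []<>(b & c))):
1. ~([]~(~b & ~a) | ((b & c) -> []<>(b & c))), 0
2. ~[]~(~b & ~a), 0   [~|-rule on 1]
3. ~((b & c) -> []<>(b & c)), 0   [~|-rule on 1]
4. b & c, 0   [~->-rule on 3]
5. ~[]<>(b & c), 0   [~->-rule on 3]
6. b, 0   [&-rule on 4]
7. c, 0   [&-rule on 4]
8. ~b & ~a, 1   [~[]-rule on 2: fresh world 1, 0R1]
9. ~b, 1   [&-rule on 8]
10. ~a, 1   [&-rule on 8]
11. ~<>(b & c), 2   [~[]-rule on 5: fresh world 2, 0R2]
12. ~(b & c), 0   [~<>-rule on 11 via 2R0]
13. ~(b & c), 2   [~<>-rule on 11 via 2R2]
14. ~c, 0   [~&-rule on 12 (branches; this branch)]
Accessibility: 0R0, 0R1, 0R2, 1R0, 1R1, 2R0, 2R2
Branch closes: c and ~c both at 0.
All branches of the negation close; one closing branch shown above.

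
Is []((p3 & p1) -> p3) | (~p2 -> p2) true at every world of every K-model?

Valid in K

Tableau for the negation ~([]((p3 & p1) -> p3) | (~p2 -> p2)):
1. ~([]((p3 & p1) -> p3) | (~p2 -> p2)), w0
2. ~[]((p3 & p1) -> p3), w0   [~|-rule on 1]
3. ~(~p2 -> p2), w0   [~|-rule on 1]
4. ~p2, w0   [~->-rule on 3]
5. ~((p3 & p1) -> p3), w1   [~[]-rule on 2: fresh world w1, w0Rw1]
6. p3 & p1, w1   [~->-rule on 5]
7. ~p3, w1   [~->-rule on 5]
8. p3, w1   [&-rule on 6]
9. p1, w1   [&-rule on 6]
Accessibility: w0Rw1
Branch closes: p3 and ~p3 both at w1.
Every branch of the negation's tableau closes; the branch above is one of them.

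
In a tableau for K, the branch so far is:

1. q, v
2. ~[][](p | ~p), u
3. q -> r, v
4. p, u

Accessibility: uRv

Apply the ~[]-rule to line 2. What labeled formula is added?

a fresh world w with uRw, and ~[](p | ~p) at w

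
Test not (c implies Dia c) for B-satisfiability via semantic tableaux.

Unsatisfiable

1. not (c implies Dia c), w0
2. c, w0
3. not Dia c, w0
4. not c, w0
Accessibility: w0Rw0
Branch closes: c and not c both at w0.
All branches of the tableau close; one closing branch shown above.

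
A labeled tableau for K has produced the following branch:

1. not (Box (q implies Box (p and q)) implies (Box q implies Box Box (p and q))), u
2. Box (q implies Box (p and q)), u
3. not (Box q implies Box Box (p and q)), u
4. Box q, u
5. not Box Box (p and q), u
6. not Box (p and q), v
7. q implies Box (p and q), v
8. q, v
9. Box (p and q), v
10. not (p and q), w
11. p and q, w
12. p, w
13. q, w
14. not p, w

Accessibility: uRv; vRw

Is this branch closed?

Both p and not p appear at w.

Closed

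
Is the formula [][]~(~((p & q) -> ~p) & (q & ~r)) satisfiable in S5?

Yes, satisfiable

1. [][]~(~((p & q) -> ~p) & (q & ~r)), w0
2. []~(~((p & q) -> ~p) & (q & ~r)), w0
3. ~(~((p & q) -> ~p) & (q & ~r)), w0
4. ~(q & ~r), w0
5. r, w0
Accessibility: w0Rw0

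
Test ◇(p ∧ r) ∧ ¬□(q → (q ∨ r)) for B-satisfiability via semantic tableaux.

Unsatisfiable (every branch closes)

1. ◇(p ∧ r) ∧ ¬□(q → (q ∨ r)), 0
2. ◇(p ∧ r), 0
3. ¬□(q → (q ∨ r)), 0
4. p ∧ r, 1
5. p, 1
6. r, 1
7. ¬(q → (q ∨ r)), 2
8. q, 2
9. ¬(q ∨ r), 2
10. ¬q, 2
11. ¬r, 2
Accessibility: 0R0, 0R1, 0R2, 1R0, 1R1, 2R0, 2R2
Branch closes: q and ¬q both at 2.
Every branch closes; the branch above is one of them.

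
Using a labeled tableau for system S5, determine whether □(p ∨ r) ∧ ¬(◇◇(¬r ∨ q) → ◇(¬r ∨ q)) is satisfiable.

1. □(p ∨ r) ∧ ¬(◇◇(¬r ∨ q) → ◇(¬r ∨ q)), w0
2. □(p ∨ r), w0   [∧-rule on 1]
3. ¬(◇◇(¬r ∨ q) → ◇(¬r ∨ q)), w0   [∧-rule on 1]
4. ◇◇(¬r ∨ q), w0   [¬→-rule on 3]
5. ¬◇(¬r ∨ q), w0   [¬→-rule on 3]
6. p ∨ r, w0   [□-rule on 2 via w0Rw0]
7. ¬(¬r ∨ q), w0   [¬◇-rule on 5 via w0Rw0]
8. r, w0   [¬∨-rule on 7]
9. ¬q, w0   [¬∨-rule on 7]
10. ◇(¬r ∨ q), w1   [◇-rule on 4: fresh world w1, w0Rw1]
11. p ∨ r, w1   [□-rule on 2 via w0Rw1]
12. ¬(¬r ∨ q), w1   [¬◇-rule on 5 via w0Rw1]
13. r, w1   [¬∨-rule on 12]
14. ¬q, w1   [¬∨-rule on 12]
15. ¬r ∨ q, w2   [◇-rule on 10: fresh world w2, w1Rw2]
16. p ∨ r, w2   [□-rule on 2 via w0Rw2]
17. ¬(¬r ∨ q), w2   [¬◇-rule on 5 via w0Rw2]
18. r, w2   [¬∨-rule on 17]
19. ¬q, w2   [¬∨-rule on 17]
20. q, w2   [∨-rule on 15 (branches; this branch)]
Accessibility: w0Rw0, w0Rw1, w0Rw2, w1Rw0, w1Rw1, w1Rw2, w2Rw0, w2Rw1, w2Rw2
Branch closes: q and ¬q both at w2.
All branches of the tableau close; one closing branch shown above.

No, unsatisfiable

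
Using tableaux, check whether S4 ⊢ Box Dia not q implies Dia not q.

Valid

Tableau for the negation not (Box Dia not q implies Dia not q):
1. not (Box Dia not q implies Dia not q), 0
2. Box Dia not q, 0   [neg-implies-rule on 1]
3. not Dia not q, 0   [neg-implies-rule on 1]
4. Dia not q, 0   [Box-rule on 2 via 0R0]
5. q, 0   [neg-Dia-rule on 3 via 0R0]
6. not q, 1   [Dia-rule on 4: fresh world 1, 0R1]
7. Dia not q, 1   [Box-rule on 2 via 0R1]
8. q, 1   [neg-Dia-rule on 3 via 0R1]
Accessibility: 0R0, 0R1, 1R1
Branch closes: q and not q both at 1.
Every branch of the negation's tableau closes; the branch above is one of them.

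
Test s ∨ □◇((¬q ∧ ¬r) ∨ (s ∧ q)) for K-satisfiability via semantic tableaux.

1. s ∨ □◇((¬q ∧ ¬r) ∨ (s ∧ q)), w0
2. □◇((¬q ∧ ¬r) ∨ (s ∧ q)), w0

Yes, satisfiable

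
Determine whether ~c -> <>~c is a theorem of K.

Invalid (countermodel exists)

Tableau for the negation ~(~c -> <>~c):
1. ~(~c -> <>~c), w0
2. ~c, w0   [~->-rule on 1]
3. ~<>~c, w0   [~->-rule on 1]
The negation has an open branch (countermodel exists).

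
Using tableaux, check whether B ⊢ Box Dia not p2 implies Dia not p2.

Yes, valid

Tableau for the negation not (Box Dia not p2 implies Dia not p2):
1. not (Box Dia not p2 implies Dia not p2), u
2. Box Dia not p2, u
3. not Dia not p2, u
4. Dia not p2, u
5. p2, u
6. not p2, v
7. Dia not p2, v
8. p2, v
Accessibility: uRu, uRv, vRu, vRv
Branch closes: p2 and not p2 both at v.
Every branch of the negation's tableau closes; the branch above is one of them.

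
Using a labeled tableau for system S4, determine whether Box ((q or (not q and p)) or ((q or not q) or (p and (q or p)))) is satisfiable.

Yes, satisfiable

1. Box ((q or (not q and p)) or ((q or not q) or (p and (q or p)))), u
2. (q or (not q and p)) or ((q or not q) or (p and (q or p))), u   [Box-rule on 1 via uRu]
3. (q or not q) or (p and (q or p)), u   [or-rule on 2 (branches; this branch)]
4. p and (q or p), u   [or-rule on 3 (branches; this branch)]
5. p, u   [and-rule on 4]
6. q or p, u   [and-rule on 4]
Accessibility: uRu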